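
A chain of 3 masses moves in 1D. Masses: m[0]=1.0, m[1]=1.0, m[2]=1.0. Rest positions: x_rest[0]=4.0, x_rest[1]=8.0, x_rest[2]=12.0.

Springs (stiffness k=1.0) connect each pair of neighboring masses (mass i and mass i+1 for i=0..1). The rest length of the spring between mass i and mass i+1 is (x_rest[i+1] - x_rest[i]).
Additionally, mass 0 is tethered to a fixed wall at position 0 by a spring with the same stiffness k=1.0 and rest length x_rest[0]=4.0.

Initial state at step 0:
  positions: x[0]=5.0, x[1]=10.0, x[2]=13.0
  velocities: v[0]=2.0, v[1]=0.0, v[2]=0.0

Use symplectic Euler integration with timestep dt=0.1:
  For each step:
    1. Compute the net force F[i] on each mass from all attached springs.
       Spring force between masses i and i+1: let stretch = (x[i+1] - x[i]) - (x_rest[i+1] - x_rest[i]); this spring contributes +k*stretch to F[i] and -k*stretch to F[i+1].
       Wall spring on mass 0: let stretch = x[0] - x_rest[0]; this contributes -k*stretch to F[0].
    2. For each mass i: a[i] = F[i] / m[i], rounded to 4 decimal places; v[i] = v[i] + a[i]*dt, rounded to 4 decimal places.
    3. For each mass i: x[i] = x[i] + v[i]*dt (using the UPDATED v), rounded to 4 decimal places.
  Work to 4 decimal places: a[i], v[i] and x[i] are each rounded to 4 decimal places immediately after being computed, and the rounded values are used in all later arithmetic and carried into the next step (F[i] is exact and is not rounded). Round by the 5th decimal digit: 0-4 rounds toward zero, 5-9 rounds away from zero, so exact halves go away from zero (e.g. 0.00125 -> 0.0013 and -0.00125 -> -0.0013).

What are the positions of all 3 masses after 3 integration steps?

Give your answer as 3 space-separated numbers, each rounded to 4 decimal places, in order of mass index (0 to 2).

Step 0: x=[5.0000 10.0000 13.0000] v=[2.0000 0.0000 0.0000]
Step 1: x=[5.2000 9.9800 13.0100] v=[2.0000 -0.2000 0.1000]
Step 2: x=[5.3958 9.9425 13.0297] v=[1.9580 -0.3750 0.1970]
Step 3: x=[5.5831 9.8904 13.0585] v=[1.8731 -0.5210 0.2883]

Answer: 5.5831 9.8904 13.0585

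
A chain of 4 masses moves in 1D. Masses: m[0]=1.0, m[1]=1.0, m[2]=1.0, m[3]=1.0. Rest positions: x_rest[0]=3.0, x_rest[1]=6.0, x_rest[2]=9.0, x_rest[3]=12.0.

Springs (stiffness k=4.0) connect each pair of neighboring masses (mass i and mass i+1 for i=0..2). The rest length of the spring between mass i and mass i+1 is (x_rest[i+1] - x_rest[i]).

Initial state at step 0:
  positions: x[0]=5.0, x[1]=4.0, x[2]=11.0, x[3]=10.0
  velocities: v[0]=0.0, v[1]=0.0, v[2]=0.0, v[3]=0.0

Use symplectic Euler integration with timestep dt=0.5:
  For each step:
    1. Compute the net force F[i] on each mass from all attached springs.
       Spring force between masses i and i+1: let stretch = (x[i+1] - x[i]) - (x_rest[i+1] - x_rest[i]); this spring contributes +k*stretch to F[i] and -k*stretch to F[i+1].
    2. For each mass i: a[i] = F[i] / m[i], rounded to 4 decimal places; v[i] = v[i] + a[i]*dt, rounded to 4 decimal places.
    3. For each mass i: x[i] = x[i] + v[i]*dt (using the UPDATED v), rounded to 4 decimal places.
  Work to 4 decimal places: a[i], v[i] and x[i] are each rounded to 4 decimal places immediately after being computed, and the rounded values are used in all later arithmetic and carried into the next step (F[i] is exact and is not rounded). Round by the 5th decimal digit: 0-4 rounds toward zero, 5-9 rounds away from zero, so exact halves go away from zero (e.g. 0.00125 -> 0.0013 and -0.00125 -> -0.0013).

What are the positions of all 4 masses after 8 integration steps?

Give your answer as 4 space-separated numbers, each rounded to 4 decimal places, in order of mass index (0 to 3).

Step 0: x=[5.0000 4.0000 11.0000 10.0000] v=[0.0000 0.0000 0.0000 0.0000]
Step 1: x=[1.0000 12.0000 3.0000 14.0000] v=[-8.0000 16.0000 -16.0000 8.0000]
Step 2: x=[5.0000 0.0000 15.0000 10.0000] v=[8.0000 -24.0000 24.0000 -8.0000]
Step 3: x=[1.0000 8.0000 7.0000 14.0000] v=[-8.0000 16.0000 -16.0000 8.0000]
Step 4: x=[1.0000 8.0000 7.0000 14.0000] v=[0.0000 0.0000 0.0000 0.0000]
Step 5: x=[5.0000 0.0000 15.0000 10.0000] v=[8.0000 -16.0000 16.0000 -8.0000]
Step 6: x=[1.0000 12.0000 3.0000 14.0000] v=[-8.0000 24.0000 -24.0000 8.0000]
Step 7: x=[5.0000 4.0000 11.0000 10.0000] v=[8.0000 -16.0000 16.0000 -8.0000]
Step 8: x=[5.0000 4.0000 11.0000 10.0000] v=[0.0000 0.0000 0.0000 0.0000]

Answer: 5.0000 4.0000 11.0000 10.0000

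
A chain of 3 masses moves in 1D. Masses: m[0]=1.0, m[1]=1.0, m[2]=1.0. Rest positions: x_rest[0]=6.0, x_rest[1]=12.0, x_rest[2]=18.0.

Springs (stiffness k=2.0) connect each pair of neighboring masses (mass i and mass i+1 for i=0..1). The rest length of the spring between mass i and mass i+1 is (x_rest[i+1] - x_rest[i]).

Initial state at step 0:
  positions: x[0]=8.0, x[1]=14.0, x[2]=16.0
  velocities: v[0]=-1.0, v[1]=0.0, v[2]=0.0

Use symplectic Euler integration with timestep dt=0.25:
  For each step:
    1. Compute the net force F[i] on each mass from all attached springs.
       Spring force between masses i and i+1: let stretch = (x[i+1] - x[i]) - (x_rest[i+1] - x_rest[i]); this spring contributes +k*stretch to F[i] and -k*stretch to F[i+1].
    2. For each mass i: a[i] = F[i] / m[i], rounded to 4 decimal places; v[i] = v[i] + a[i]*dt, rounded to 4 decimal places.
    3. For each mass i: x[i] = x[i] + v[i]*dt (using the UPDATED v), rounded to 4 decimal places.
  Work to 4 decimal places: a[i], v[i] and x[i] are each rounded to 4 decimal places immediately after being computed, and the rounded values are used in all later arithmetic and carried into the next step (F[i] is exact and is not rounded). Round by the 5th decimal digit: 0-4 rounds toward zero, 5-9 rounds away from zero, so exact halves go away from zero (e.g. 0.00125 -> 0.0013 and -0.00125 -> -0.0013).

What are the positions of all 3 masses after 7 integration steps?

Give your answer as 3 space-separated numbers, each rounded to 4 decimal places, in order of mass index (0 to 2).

Step 0: x=[8.0000 14.0000 16.0000] v=[-1.0000 0.0000 0.0000]
Step 1: x=[7.7500 13.5000 16.5000] v=[-1.0000 -2.0000 2.0000]
Step 2: x=[7.4688 12.6563 17.3750] v=[-1.1250 -3.3750 3.5000]
Step 3: x=[7.0860 11.7540 18.4102] v=[-1.5313 -3.6094 4.1407]
Step 4: x=[6.5367 11.1002 19.3634] v=[-2.1973 -2.6153 3.8126]
Step 5: x=[5.8078 10.9088 20.0337] v=[-2.9156 -0.7655 2.6810]
Step 6: x=[4.9665 11.2204 20.3134] v=[-3.3651 1.2465 1.1186]
Step 7: x=[4.1570 11.8869 20.2064] v=[-3.2382 2.6661 -0.4279]

Answer: 4.1570 11.8869 20.2064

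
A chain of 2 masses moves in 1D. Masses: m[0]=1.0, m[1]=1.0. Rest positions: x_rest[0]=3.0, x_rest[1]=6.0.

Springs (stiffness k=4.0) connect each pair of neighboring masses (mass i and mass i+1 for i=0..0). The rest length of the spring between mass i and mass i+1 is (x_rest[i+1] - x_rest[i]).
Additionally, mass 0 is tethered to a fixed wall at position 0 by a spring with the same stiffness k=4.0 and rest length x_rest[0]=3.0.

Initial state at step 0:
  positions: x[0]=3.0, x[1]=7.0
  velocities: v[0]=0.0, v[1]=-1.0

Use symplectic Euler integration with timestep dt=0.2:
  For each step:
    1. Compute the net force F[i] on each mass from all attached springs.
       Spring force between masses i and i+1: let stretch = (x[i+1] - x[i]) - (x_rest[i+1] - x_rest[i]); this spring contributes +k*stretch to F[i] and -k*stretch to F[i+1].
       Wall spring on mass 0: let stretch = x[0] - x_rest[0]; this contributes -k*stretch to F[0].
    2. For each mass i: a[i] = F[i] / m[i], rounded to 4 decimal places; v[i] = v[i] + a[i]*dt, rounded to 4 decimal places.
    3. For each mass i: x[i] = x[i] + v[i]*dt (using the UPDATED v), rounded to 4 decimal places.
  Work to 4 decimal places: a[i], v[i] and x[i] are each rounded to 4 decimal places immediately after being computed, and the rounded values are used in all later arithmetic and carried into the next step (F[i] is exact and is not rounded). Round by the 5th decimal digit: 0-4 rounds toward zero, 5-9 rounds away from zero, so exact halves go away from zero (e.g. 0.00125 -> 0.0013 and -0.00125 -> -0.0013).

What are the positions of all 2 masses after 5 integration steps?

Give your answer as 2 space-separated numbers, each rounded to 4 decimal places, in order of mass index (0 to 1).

Answer: 3.1443 5.3477

Derivation:
Step 0: x=[3.0000 7.0000] v=[0.0000 -1.0000]
Step 1: x=[3.1600 6.6400] v=[0.8000 -1.8000]
Step 2: x=[3.3712 6.2032] v=[1.0560 -2.1840]
Step 3: x=[3.4961 5.7933] v=[0.6246 -2.0496]
Step 4: x=[3.4292 5.4958] v=[-0.3345 -1.4874]
Step 5: x=[3.1443 5.3477] v=[-1.4246 -0.7407]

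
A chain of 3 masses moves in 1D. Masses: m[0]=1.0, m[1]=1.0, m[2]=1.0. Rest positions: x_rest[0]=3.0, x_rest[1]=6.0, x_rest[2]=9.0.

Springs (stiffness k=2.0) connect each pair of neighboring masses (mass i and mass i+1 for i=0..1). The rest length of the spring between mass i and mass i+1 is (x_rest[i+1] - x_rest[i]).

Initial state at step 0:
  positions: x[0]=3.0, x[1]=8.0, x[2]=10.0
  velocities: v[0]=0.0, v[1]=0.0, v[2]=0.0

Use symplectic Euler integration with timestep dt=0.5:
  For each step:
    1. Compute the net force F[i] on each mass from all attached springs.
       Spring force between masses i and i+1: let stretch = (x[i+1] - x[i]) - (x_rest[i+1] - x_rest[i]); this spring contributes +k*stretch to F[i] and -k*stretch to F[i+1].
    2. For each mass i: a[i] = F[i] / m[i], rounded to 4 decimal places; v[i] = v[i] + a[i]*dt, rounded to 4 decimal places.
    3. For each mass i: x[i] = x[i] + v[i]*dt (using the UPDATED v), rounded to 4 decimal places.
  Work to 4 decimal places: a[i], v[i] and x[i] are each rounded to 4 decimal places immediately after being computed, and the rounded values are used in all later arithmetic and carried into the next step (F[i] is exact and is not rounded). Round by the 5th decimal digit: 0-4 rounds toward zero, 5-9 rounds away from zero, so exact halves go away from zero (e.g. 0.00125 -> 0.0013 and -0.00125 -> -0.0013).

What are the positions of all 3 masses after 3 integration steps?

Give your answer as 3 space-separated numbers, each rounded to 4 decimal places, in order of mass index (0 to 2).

Step 0: x=[3.0000 8.0000 10.0000] v=[0.0000 0.0000 0.0000]
Step 1: x=[4.0000 6.5000 10.5000] v=[2.0000 -3.0000 1.0000]
Step 2: x=[4.7500 5.7500 10.5000] v=[1.5000 -1.5000 0.0000]
Step 3: x=[4.5000 6.8750 9.6250] v=[-0.5000 2.2500 -1.7500]

Answer: 4.5000 6.8750 9.6250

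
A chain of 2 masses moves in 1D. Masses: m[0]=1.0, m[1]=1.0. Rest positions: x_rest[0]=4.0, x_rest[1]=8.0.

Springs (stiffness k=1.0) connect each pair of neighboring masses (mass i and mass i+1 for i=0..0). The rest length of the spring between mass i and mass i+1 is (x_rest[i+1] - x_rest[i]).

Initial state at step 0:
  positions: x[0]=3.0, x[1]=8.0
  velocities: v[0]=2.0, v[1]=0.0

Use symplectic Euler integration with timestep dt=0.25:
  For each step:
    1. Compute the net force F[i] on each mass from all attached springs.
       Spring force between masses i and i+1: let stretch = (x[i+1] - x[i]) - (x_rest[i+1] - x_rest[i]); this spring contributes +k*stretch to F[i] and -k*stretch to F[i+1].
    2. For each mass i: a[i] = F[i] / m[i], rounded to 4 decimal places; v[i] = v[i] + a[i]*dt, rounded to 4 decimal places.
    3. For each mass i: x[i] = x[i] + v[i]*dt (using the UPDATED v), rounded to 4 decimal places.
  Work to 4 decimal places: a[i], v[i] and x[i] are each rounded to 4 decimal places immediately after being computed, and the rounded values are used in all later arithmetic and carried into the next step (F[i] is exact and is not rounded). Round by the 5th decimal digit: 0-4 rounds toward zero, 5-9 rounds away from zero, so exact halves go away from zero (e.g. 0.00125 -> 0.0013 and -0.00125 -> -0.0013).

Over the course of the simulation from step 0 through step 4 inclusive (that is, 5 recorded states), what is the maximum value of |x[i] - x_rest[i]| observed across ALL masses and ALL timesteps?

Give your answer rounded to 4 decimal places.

Answer: 1.2251

Derivation:
Step 0: x=[3.0000 8.0000] v=[2.0000 0.0000]
Step 1: x=[3.5625 7.9375] v=[2.2500 -0.2500]
Step 2: x=[4.1485 7.8516] v=[2.3438 -0.3438]
Step 3: x=[4.7159 7.7842] v=[2.2696 -0.2696]
Step 4: x=[5.2251 7.7750] v=[2.0367 -0.0367]
Max displacement = 1.2251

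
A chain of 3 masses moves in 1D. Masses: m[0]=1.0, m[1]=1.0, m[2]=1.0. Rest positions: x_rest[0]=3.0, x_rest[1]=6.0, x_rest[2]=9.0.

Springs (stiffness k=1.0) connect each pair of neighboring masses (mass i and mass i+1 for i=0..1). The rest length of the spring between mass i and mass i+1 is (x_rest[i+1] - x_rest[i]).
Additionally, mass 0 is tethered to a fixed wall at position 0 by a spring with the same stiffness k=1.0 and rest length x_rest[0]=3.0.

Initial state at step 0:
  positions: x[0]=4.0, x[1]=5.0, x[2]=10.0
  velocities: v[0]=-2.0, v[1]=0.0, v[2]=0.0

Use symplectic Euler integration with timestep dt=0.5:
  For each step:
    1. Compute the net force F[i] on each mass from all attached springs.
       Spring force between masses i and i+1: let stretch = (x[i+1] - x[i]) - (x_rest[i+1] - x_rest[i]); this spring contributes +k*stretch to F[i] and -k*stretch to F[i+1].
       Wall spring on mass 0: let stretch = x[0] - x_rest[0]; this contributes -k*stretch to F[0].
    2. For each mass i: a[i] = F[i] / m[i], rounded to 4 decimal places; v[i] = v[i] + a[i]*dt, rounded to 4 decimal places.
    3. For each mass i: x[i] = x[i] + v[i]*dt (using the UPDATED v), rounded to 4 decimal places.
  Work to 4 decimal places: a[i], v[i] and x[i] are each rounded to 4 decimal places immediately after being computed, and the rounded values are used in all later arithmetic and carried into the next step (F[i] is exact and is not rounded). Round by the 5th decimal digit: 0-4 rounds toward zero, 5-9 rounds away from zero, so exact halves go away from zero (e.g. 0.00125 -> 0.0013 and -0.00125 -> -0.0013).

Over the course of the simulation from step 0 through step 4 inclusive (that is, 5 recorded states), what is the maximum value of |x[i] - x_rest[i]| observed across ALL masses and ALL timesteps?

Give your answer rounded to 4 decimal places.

Answer: 2.2031

Derivation:
Step 0: x=[4.0000 5.0000 10.0000] v=[-2.0000 0.0000 0.0000]
Step 1: x=[2.2500 6.0000 9.5000] v=[-3.5000 2.0000 -1.0000]
Step 2: x=[0.8750 6.9375 8.8750] v=[-2.7500 1.8750 -1.2500]
Step 3: x=[0.7969 6.8438 8.5156] v=[-0.1563 -0.1875 -0.7188]
Step 4: x=[2.0313 5.6563 8.4883] v=[2.4687 -2.3751 -0.0547]
Max displacement = 2.2031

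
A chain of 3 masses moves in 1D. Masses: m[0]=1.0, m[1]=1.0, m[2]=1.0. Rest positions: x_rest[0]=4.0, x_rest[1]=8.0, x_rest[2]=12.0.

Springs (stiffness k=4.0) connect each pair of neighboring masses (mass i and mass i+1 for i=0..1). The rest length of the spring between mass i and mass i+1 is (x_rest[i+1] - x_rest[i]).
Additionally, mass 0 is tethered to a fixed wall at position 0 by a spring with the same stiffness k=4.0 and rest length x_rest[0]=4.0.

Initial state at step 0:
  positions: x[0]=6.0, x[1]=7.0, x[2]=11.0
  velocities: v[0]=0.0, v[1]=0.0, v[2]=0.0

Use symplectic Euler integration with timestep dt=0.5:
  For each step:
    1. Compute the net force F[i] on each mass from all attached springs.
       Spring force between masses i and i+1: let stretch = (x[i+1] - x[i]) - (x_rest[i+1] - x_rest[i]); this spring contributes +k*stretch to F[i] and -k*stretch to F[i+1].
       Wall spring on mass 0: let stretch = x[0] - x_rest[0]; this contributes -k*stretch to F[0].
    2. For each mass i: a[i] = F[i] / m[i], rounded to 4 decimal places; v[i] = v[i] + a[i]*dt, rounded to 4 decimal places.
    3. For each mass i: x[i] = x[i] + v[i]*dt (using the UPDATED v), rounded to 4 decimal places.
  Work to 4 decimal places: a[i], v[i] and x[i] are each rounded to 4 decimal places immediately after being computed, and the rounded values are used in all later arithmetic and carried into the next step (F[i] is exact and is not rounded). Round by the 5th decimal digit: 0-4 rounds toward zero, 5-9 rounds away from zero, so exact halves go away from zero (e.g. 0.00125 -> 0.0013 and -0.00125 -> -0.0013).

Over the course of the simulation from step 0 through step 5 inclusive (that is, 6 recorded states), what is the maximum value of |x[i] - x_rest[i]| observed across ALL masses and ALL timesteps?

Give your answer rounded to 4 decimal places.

Answer: 3.0000

Derivation:
Step 0: x=[6.0000 7.0000 11.0000] v=[0.0000 0.0000 0.0000]
Step 1: x=[1.0000 10.0000 11.0000] v=[-10.0000 6.0000 0.0000]
Step 2: x=[4.0000 5.0000 14.0000] v=[6.0000 -10.0000 6.0000]
Step 3: x=[4.0000 8.0000 12.0000] v=[0.0000 6.0000 -4.0000]
Step 4: x=[4.0000 11.0000 10.0000] v=[0.0000 6.0000 -4.0000]
Step 5: x=[7.0000 6.0000 13.0000] v=[6.0000 -10.0000 6.0000]
Max displacement = 3.0000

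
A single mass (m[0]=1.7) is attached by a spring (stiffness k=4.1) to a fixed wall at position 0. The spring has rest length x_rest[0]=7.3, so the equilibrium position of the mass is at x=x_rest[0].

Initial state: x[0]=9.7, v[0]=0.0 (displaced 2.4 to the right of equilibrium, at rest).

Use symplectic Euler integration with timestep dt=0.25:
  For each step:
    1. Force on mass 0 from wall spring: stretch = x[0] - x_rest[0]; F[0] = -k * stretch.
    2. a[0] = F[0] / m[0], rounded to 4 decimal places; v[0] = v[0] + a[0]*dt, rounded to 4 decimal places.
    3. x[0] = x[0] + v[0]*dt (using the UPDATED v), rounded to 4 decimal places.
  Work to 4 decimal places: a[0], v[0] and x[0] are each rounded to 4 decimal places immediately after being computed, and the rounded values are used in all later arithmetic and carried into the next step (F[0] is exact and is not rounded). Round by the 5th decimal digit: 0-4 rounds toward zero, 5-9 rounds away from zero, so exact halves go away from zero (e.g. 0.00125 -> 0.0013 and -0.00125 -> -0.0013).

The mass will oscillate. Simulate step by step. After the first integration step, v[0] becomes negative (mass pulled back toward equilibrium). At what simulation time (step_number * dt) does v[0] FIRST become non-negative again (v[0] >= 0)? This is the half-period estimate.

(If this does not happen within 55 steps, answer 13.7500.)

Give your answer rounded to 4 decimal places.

Answer: 2.2500

Derivation:
Step 0: x=[9.7000] v=[0.0000]
Step 1: x=[9.3382] v=[-1.4471]
Step 2: x=[8.6692] v=[-2.6760]
Step 3: x=[7.7938] v=[-3.5016]
Step 4: x=[6.8440] v=[-3.7993]
Step 5: x=[5.9629] v=[-3.5244]
Step 6: x=[5.2834] v=[-2.7182]
Step 7: x=[4.9078] v=[-1.5023]
Step 8: x=[4.8928] v=[-0.0600]
Step 9: x=[5.2407] v=[1.3914]
First v>=0 after going negative at step 9, time=2.2500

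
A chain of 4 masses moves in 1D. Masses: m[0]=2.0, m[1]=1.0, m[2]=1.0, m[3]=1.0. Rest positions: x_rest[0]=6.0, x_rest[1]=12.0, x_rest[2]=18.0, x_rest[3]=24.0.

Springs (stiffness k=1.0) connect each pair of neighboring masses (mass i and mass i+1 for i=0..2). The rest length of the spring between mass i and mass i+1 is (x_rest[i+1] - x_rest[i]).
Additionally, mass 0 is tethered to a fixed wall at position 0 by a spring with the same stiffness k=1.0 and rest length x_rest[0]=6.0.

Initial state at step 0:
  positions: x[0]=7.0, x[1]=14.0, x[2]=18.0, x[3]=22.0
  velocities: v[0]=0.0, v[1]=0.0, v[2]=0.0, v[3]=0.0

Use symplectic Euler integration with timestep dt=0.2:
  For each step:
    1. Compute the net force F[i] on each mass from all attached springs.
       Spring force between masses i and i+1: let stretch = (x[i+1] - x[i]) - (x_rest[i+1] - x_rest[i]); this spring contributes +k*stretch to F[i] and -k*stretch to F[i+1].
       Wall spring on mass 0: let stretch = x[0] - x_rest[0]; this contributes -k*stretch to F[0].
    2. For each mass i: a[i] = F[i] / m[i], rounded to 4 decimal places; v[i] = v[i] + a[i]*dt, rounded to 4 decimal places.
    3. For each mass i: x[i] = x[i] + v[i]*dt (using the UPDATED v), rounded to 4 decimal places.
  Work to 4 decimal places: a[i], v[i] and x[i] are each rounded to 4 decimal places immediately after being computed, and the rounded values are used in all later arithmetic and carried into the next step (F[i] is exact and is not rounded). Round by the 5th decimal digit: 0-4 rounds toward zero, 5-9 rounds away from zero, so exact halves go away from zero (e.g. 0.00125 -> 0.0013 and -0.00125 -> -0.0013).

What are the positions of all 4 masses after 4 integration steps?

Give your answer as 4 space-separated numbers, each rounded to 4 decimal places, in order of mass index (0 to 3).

Answer: 6.9660 12.9376 17.9786 22.7525

Derivation:
Step 0: x=[7.0000 14.0000 18.0000 22.0000] v=[0.0000 0.0000 0.0000 0.0000]
Step 1: x=[7.0000 13.8800 18.0000 22.0800] v=[0.0000 -0.6000 0.0000 0.4000]
Step 2: x=[6.9976 13.6496 17.9984 22.2368] v=[-0.0120 -1.1520 -0.0080 0.7840]
Step 3: x=[6.9883 13.3271 17.9924 22.4641] v=[-0.0466 -1.6126 -0.0301 1.1363]
Step 4: x=[6.9660 12.9376 17.9786 22.7525] v=[-0.1116 -1.9473 -0.0688 1.4420]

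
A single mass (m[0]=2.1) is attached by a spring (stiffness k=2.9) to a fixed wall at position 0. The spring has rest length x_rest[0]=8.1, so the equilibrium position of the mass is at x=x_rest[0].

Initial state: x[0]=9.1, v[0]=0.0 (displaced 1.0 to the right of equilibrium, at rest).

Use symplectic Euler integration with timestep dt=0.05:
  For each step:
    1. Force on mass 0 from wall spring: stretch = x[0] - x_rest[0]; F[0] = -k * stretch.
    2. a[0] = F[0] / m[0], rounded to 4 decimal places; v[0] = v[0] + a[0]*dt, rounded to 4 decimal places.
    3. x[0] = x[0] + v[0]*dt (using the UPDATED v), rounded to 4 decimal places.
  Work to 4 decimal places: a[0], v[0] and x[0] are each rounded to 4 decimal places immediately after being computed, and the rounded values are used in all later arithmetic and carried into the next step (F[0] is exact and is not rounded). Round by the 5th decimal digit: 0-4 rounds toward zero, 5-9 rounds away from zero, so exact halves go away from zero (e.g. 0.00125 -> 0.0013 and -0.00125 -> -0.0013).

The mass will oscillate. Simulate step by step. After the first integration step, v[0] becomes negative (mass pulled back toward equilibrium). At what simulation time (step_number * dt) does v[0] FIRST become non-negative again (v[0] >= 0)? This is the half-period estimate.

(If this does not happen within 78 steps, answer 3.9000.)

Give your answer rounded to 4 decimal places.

Answer: 2.7000

Derivation:
Step 0: x=[9.1000] v=[0.0000]
Step 1: x=[9.0965] v=[-0.0691]
Step 2: x=[9.0896] v=[-0.1379]
Step 3: x=[9.0793] v=[-0.2062]
Step 4: x=[9.0656] v=[-0.2738]
Step 5: x=[9.0486] v=[-0.3405]
Step 6: x=[9.0283] v=[-0.4060]
Step 7: x=[9.0048] v=[-0.4701]
Step 8: x=[8.9782] v=[-0.5326]
Step 9: x=[8.9485] v=[-0.5932]
Step 10: x=[8.9159] v=[-0.6518]
Step 11: x=[8.8805] v=[-0.7081]
Step 12: x=[8.8424] v=[-0.7620]
Step 13: x=[8.8017] v=[-0.8133]
Step 14: x=[8.7586] v=[-0.8618]
Step 15: x=[8.7132] v=[-0.9073]
Step 16: x=[8.6657] v=[-0.9496]
Step 17: x=[8.6163] v=[-0.9887]
Step 18: x=[8.5651] v=[-1.0244]
Step 19: x=[8.5123] v=[-1.0565]
Step 20: x=[8.4581] v=[-1.0850]
Step 21: x=[8.4026] v=[-1.1097]
Step 22: x=[8.3461] v=[-1.1306]
Step 23: x=[8.2887] v=[-1.1476]
Step 24: x=[8.2307] v=[-1.1606]
Step 25: x=[8.1722] v=[-1.1696]
Step 26: x=[8.1135] v=[-1.1746]
Step 27: x=[8.0547] v=[-1.1755]
Step 28: x=[7.9961] v=[-1.1724]
Step 29: x=[7.9378] v=[-1.1652]
Step 30: x=[7.8801] v=[-1.1540]
Step 31: x=[7.8232] v=[-1.1388]
Step 32: x=[7.7672] v=[-1.1197]
Step 33: x=[7.7124] v=[-1.0967]
Step 34: x=[7.6589] v=[-1.0699]
Step 35: x=[7.6069] v=[-1.0394]
Step 36: x=[7.5566] v=[-1.0054]
Step 37: x=[7.5082] v=[-0.9679]
Step 38: x=[7.4619] v=[-0.9270]
Step 39: x=[7.4178] v=[-0.8829]
Step 40: x=[7.3760] v=[-0.8358]
Step 41: x=[7.3367] v=[-0.7858]
Step 42: x=[7.3000] v=[-0.7331]
Step 43: x=[7.2661] v=[-0.6779]
Step 44: x=[7.2351] v=[-0.6203]
Step 45: x=[7.2071] v=[-0.5606]
Step 46: x=[7.1822] v=[-0.4989]
Step 47: x=[7.1604] v=[-0.4355]
Step 48: x=[7.1419] v=[-0.3706]
Step 49: x=[7.1267] v=[-0.3044]
Step 50: x=[7.1148] v=[-0.2372]
Step 51: x=[7.1063] v=[-0.1692]
Step 52: x=[7.1013] v=[-0.1006]
Step 53: x=[7.0997] v=[-0.0316]
Step 54: x=[7.1016] v=[0.0375]
First v>=0 after going negative at step 54, time=2.7000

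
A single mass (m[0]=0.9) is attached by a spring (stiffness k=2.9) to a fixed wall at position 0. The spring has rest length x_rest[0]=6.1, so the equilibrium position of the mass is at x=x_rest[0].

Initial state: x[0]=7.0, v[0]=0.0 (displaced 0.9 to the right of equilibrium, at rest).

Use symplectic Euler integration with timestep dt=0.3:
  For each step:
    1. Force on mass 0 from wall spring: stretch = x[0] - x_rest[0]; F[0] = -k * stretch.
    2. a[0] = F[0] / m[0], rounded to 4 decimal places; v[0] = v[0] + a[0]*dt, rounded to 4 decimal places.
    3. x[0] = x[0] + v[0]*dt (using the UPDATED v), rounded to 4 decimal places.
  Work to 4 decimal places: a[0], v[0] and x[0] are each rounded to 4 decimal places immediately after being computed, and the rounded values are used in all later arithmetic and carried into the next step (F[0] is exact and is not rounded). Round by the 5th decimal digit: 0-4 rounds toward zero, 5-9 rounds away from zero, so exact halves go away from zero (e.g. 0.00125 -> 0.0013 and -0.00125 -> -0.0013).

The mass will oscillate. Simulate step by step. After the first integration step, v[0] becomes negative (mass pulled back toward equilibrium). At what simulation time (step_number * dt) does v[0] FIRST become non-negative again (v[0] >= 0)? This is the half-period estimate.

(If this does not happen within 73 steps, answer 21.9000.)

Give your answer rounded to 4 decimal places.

Step 0: x=[7.0000] v=[0.0000]
Step 1: x=[6.7390] v=[-0.8700]
Step 2: x=[6.2927] v=[-1.4877]
Step 3: x=[5.7905] v=[-1.6740]
Step 4: x=[5.3781] v=[-1.3748]
Step 5: x=[5.1750] v=[-0.6770]
Step 6: x=[5.2402] v=[0.2172]
First v>=0 after going negative at step 6, time=1.8000

Answer: 1.8000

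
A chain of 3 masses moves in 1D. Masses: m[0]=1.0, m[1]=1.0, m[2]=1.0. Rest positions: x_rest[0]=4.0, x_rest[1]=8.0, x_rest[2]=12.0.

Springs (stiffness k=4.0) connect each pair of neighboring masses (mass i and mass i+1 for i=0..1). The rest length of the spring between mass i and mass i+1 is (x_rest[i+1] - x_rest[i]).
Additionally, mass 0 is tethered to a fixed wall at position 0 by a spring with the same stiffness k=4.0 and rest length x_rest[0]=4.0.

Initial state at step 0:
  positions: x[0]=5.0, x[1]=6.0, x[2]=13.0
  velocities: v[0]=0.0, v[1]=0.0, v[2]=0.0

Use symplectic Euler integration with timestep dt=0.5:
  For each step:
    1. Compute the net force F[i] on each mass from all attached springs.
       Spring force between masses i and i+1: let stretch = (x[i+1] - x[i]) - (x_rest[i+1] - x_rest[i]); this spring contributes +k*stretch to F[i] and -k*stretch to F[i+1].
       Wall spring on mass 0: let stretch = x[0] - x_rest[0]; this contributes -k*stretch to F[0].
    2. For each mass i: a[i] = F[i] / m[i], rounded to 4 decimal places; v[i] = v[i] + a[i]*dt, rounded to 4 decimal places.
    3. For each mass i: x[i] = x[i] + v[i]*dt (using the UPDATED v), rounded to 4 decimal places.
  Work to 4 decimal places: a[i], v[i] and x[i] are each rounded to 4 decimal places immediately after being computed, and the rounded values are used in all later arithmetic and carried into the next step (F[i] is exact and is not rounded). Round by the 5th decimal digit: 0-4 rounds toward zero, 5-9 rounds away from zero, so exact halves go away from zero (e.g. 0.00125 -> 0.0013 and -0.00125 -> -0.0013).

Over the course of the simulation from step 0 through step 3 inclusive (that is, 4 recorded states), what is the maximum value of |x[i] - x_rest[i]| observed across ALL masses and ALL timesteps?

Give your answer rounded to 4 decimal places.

Step 0: x=[5.0000 6.0000 13.0000] v=[0.0000 0.0000 0.0000]
Step 1: x=[1.0000 12.0000 10.0000] v=[-8.0000 12.0000 -6.0000]
Step 2: x=[7.0000 5.0000 13.0000] v=[12.0000 -14.0000 6.0000]
Step 3: x=[4.0000 8.0000 12.0000] v=[-6.0000 6.0000 -2.0000]
Max displacement = 4.0000

Answer: 4.0000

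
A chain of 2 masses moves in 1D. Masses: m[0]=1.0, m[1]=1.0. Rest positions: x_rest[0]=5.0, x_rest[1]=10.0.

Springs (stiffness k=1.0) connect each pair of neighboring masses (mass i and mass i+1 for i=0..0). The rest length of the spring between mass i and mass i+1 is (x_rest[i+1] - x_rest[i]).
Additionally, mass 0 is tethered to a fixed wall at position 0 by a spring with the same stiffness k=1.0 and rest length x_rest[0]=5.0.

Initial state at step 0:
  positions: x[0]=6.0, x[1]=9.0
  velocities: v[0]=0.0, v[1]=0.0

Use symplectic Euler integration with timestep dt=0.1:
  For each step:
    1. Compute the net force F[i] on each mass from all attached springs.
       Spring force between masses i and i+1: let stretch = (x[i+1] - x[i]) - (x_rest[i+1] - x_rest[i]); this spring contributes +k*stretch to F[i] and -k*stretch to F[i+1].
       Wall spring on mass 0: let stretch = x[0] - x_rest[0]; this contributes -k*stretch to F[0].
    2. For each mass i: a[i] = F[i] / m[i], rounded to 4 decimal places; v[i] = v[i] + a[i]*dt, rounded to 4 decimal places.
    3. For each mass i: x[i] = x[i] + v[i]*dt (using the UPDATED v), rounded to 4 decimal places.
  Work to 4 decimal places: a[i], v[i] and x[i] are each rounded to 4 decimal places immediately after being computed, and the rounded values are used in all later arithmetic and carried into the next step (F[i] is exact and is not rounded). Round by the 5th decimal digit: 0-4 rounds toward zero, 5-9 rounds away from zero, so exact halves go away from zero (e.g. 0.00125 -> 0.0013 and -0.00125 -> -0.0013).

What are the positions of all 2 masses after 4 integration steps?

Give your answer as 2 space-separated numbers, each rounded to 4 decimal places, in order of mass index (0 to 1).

Answer: 5.7119 9.1926

Derivation:
Step 0: x=[6.0000 9.0000] v=[0.0000 0.0000]
Step 1: x=[5.9700 9.0200] v=[-0.3000 0.2000]
Step 2: x=[5.9108 9.0595] v=[-0.5920 0.3950]
Step 3: x=[5.8240 9.1175] v=[-0.8682 0.5801]
Step 4: x=[5.7119 9.1926] v=[-1.1213 0.7508]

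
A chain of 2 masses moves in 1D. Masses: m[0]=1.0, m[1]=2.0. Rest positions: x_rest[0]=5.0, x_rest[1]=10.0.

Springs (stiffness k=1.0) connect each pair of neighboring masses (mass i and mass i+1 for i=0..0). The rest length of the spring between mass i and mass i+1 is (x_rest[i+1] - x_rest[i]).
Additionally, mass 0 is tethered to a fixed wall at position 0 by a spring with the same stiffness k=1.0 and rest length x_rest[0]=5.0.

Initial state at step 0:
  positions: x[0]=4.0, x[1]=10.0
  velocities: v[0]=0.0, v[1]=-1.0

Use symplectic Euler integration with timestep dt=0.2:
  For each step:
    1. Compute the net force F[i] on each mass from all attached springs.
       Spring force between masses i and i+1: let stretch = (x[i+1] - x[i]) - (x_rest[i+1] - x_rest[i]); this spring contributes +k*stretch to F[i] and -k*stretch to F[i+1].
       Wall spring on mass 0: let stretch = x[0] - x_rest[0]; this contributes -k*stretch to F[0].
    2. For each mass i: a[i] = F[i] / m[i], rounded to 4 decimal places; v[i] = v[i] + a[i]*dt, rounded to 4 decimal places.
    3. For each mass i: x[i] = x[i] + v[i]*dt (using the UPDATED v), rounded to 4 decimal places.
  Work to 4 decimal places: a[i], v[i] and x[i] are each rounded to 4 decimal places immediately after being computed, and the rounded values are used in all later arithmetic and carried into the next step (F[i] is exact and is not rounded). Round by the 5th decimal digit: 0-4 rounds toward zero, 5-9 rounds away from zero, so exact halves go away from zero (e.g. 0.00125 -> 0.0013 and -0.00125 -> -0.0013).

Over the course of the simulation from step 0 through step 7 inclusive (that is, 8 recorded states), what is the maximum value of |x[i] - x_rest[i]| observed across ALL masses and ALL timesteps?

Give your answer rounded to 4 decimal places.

Answer: 1.5478

Derivation:
Step 0: x=[4.0000 10.0000] v=[0.0000 -1.0000]
Step 1: x=[4.0800 9.7800] v=[0.4000 -1.1000]
Step 2: x=[4.2248 9.5460] v=[0.7240 -1.1700]
Step 3: x=[4.4135 9.3056] v=[0.9433 -1.2021]
Step 4: x=[4.6213 9.0673] v=[1.0390 -1.1913]
Step 5: x=[4.8221 8.8401] v=[1.0039 -1.1359]
Step 6: x=[4.9907 8.6326] v=[0.8431 -1.0377]
Step 7: x=[5.1054 8.4522] v=[0.5733 -0.9019]
Max displacement = 1.5478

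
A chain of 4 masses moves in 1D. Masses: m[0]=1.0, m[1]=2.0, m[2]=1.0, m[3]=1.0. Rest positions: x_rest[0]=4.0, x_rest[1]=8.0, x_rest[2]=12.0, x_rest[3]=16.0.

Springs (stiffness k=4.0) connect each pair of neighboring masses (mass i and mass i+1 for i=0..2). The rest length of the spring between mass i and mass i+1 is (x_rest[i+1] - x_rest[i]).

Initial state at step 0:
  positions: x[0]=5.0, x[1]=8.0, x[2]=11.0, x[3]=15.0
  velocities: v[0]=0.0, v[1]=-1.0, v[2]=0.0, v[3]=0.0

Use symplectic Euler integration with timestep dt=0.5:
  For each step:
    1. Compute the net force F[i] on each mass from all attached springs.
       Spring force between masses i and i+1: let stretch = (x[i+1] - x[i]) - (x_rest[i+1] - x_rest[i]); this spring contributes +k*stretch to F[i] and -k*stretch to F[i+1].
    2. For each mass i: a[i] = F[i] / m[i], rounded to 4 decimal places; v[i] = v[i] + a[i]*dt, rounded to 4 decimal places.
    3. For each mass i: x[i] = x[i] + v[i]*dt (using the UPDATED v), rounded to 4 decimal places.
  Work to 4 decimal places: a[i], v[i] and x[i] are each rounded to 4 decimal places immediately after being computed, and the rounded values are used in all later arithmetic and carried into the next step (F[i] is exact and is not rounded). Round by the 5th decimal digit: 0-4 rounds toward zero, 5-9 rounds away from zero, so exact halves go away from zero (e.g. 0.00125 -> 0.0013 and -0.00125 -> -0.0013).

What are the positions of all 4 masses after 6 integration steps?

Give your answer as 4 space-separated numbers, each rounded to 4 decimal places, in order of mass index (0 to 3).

Answer: 2.7500 7.0000 10.0000 14.2500

Derivation:
Step 0: x=[5.0000 8.0000 11.0000 15.0000] v=[0.0000 -1.0000 0.0000 0.0000]
Step 1: x=[4.0000 7.5000 12.0000 15.0000] v=[-2.0000 -1.0000 2.0000 0.0000]
Step 2: x=[2.5000 7.5000 11.5000 16.0000] v=[-3.0000 0.0000 -1.0000 2.0000]
Step 3: x=[2.0000 7.0000 11.5000 16.5000] v=[-1.0000 -1.0000 0.0000 1.0000]
Step 4: x=[2.5000 6.2500 12.0000 16.0000] v=[1.0000 -1.5000 1.0000 -1.0000]
Step 5: x=[2.7500 6.5000 10.7500 15.5000] v=[0.5000 0.5000 -2.5000 -1.0000]
Step 6: x=[2.7500 7.0000 10.0000 14.2500] v=[0.0000 1.0000 -1.5000 -2.5000]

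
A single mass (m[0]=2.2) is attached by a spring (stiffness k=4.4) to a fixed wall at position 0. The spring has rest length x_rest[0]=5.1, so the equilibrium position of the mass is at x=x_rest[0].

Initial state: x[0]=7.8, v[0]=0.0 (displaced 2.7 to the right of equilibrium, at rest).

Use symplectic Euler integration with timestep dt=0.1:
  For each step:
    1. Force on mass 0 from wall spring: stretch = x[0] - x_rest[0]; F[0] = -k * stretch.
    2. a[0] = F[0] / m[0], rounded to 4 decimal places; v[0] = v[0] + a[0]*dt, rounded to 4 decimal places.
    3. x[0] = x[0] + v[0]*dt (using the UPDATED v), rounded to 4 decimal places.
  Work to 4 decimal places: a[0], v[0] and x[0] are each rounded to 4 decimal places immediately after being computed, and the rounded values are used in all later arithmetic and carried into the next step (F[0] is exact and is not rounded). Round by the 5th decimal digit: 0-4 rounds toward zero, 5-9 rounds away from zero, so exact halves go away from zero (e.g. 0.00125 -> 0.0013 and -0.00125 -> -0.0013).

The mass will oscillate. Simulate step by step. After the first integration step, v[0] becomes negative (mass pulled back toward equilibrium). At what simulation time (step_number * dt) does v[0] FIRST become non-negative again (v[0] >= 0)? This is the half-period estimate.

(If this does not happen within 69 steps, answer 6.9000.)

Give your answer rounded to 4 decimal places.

Answer: 2.3000

Derivation:
Step 0: x=[7.8000] v=[0.0000]
Step 1: x=[7.7460] v=[-0.5400]
Step 2: x=[7.6391] v=[-1.0692]
Step 3: x=[7.4814] v=[-1.5770]
Step 4: x=[7.2761] v=[-2.0533]
Step 5: x=[7.0273] v=[-2.4885]
Step 6: x=[6.7399] v=[-2.8740]
Step 7: x=[6.4197] v=[-3.2020]
Step 8: x=[6.0731] v=[-3.4659]
Step 9: x=[5.7071] v=[-3.6605]
Step 10: x=[5.3289] v=[-3.7819]
Step 11: x=[4.9461] v=[-3.8277]
Step 12: x=[4.5664] v=[-3.7969]
Step 13: x=[4.1974] v=[-3.6902]
Step 14: x=[3.8464] v=[-3.5097]
Step 15: x=[3.5205] v=[-3.2590]
Step 16: x=[3.2262] v=[-2.9431]
Step 17: x=[2.9694] v=[-2.5683]
Step 18: x=[2.7552] v=[-2.1422]
Step 19: x=[2.5879] v=[-1.6732]
Step 20: x=[2.4708] v=[-1.1708]
Step 21: x=[2.4063] v=[-0.6450]
Step 22: x=[2.3957] v=[-0.1063]
Step 23: x=[2.4392] v=[0.4346]
First v>=0 after going negative at step 23, time=2.3000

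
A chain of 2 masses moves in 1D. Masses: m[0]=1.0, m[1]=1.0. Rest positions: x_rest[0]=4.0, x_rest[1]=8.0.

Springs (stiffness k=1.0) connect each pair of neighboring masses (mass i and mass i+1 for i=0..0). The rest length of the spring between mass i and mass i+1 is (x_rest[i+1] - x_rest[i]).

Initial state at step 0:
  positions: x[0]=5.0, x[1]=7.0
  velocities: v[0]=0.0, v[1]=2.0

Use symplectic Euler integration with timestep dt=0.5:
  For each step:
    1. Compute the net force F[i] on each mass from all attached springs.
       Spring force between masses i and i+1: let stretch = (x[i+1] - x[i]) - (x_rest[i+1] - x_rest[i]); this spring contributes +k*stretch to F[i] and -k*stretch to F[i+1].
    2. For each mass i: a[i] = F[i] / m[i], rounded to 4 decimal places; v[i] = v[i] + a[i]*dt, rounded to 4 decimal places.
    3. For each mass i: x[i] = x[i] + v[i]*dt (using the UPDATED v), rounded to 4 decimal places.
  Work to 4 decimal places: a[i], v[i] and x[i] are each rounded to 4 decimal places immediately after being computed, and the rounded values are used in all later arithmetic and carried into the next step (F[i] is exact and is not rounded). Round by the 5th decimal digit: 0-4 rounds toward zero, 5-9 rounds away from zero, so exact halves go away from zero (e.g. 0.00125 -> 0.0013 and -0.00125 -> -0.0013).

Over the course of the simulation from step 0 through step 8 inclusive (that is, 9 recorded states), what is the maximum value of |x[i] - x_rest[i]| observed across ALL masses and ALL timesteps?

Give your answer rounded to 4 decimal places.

Answer: 5.4220

Derivation:
Step 0: x=[5.0000 7.0000] v=[0.0000 2.0000]
Step 1: x=[4.5000 8.5000] v=[-1.0000 3.0000]
Step 2: x=[4.0000 10.0000] v=[-1.0000 3.0000]
Step 3: x=[4.0000 11.0000] v=[0.0000 2.0000]
Step 4: x=[4.7500 11.2500] v=[1.5000 0.5000]
Step 5: x=[6.1250 10.8750] v=[2.7500 -0.7500]
Step 6: x=[7.6875 10.3125] v=[3.1250 -1.1250]
Step 7: x=[8.9063 10.0938] v=[2.4375 -0.4375]
Step 8: x=[9.4220 10.5782] v=[1.0313 0.9688]
Max displacement = 5.4220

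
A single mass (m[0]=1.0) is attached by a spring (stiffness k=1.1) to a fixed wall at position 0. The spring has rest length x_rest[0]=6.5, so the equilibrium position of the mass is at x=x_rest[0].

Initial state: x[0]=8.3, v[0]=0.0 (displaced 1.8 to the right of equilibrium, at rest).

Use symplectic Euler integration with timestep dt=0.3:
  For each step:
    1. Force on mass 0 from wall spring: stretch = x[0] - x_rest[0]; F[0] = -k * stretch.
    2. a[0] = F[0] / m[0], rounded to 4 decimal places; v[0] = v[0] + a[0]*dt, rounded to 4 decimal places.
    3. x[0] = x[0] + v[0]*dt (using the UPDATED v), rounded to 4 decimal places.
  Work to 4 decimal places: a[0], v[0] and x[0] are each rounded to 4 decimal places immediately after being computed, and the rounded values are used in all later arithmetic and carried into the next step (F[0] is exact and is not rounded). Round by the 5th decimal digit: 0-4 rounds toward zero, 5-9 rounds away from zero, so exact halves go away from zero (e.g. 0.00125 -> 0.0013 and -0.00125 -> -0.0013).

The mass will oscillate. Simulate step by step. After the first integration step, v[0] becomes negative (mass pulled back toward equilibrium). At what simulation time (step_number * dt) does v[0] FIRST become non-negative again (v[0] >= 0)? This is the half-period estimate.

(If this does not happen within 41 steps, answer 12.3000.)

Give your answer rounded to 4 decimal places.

Answer: 3.0000

Derivation:
Step 0: x=[8.3000] v=[0.0000]
Step 1: x=[8.1218] v=[-0.5940]
Step 2: x=[7.7830] v=[-1.1292]
Step 3: x=[7.3172] v=[-1.5526]
Step 4: x=[6.7705] v=[-1.8223]
Step 5: x=[6.1970] v=[-1.9116]
Step 6: x=[5.6535] v=[-1.8116]
Step 7: x=[5.1938] v=[-1.5322]
Step 8: x=[4.8634] v=[-1.1012]
Step 9: x=[4.6951] v=[-0.5611]
Step 10: x=[4.7055] v=[0.0345]
First v>=0 after going negative at step 10, time=3.0000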